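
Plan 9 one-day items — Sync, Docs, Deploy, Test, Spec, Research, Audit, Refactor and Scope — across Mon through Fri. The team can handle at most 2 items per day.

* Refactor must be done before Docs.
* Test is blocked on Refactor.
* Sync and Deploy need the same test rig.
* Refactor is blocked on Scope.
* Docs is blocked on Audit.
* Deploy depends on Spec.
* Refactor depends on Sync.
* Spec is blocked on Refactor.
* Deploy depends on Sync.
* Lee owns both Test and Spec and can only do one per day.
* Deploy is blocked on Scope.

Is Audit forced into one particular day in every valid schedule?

Audit can be Mon (e.g. Scope=Tue, Spec=Thu, Sync=Mon, Deploy=Fri, Refactor=Wed, Research=Tue, Test=Fri, Audit=Mon, Docs=Thu) or Tue (e.g. Audit -> Tue, Research -> Fri, Sync -> Mon, Docs -> Wed, Deploy -> Thu, Spec -> Wed, Scope -> Mon, Test -> Thu, Refactor -> Tue).

No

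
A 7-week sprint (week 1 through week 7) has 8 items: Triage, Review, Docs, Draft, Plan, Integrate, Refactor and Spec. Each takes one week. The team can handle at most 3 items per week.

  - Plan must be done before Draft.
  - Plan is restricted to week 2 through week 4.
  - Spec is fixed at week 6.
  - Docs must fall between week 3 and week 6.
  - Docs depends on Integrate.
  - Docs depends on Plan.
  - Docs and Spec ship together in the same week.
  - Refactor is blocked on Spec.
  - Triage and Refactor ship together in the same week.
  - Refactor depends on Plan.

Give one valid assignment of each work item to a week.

Review -> week 1; Spec -> week 6; Triage -> week 7; Draft -> week 3; Docs -> week 6; Refactor -> week 7; Integrate -> week 1; Plan -> week 2

Checking: Spec(week 6) before Refactor(week 7); Plan(week 2) before Refactor(week 7); Plan(week 2) before Docs(week 6); Integrate(week 1) before Docs(week 6); Plan(week 2) before Draft(week 3); Docs = Spec = week 6; Triage = Refactor = week 7; Plan=week 2 in [week 2,week 4]; Docs=week 6 in [week 3,week 6]; Spec=week 6 in [week 6,week 6]; max 2 per week (cap 3).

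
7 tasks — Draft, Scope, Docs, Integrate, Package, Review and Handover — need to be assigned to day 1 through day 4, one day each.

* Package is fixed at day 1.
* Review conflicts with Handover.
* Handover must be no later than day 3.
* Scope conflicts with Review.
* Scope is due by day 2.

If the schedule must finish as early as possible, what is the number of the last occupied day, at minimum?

2

Could 1 day be enough, i.e. nothing placed later than day 1? No: Scope's window within 1 day is {day 1}; Review can't share with Scope (day 1) → nothing is left.
So 1 day is not enough.
2 works (last occupied day: day 2): for example Package -> day 1, Draft -> day 1, Integrate -> day 1, Scope -> day 1, Handover -> day 1, Docs -> day 1, Review -> day 2.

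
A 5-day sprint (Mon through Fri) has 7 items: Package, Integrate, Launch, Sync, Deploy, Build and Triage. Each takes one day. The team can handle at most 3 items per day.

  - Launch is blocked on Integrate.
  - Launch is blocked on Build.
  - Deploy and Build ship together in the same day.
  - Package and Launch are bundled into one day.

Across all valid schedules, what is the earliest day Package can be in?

Package must be in the same day as Launch, which can't be before Tue, so Package is at least Tue.
Package at Tue is achievable: Integrate in Mon; Package in Tue; Launch in Tue; Sync in Tue; Build in Mon; Deploy in Mon; Triage in Wed.

Tue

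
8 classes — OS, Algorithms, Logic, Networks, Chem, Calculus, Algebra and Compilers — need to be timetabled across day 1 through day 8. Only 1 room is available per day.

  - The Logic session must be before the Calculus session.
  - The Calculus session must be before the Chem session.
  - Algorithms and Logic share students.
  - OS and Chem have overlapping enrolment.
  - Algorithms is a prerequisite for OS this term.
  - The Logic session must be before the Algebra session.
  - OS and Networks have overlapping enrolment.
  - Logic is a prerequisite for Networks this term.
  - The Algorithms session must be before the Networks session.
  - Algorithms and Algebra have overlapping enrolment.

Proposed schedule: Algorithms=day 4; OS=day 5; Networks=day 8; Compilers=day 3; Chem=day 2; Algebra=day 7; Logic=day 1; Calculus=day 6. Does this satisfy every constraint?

The Calculus session must be before the Chem session — violated.
The Logic session must be before the Algebra session — holds.
Algorithms and Algebra have overlapping enrolment — holds.
Algorithms and Logic share students — holds.
The Algorithms session must be before the Networks session — holds.
OS and Networks have overlapping enrolment — holds.
Logic is a prerequisite for Networks this term — holds.
Algorithms is a prerequisite for OS this term — holds.
OS and Chem have overlapping enrolment — holds.
The Logic session must be before the Calculus session — holds.
Only 1 room is available per day — holds.

No — it violates: The Calculus session must be before the Chem session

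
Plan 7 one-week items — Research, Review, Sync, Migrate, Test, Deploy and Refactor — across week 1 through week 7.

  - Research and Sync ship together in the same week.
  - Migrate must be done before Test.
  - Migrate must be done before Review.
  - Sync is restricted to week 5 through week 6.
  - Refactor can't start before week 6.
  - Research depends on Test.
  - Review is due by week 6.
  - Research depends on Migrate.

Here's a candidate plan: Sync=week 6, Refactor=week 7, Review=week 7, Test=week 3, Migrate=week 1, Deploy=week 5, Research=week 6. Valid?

No — it violates: Review is due by week 6

Refactor can't start before week 6 — holds.
Migrate must be done before Review — holds.
Research and Sync ship together in the same week — holds.
Research depends on Test — holds.
Research depends on Migrate — holds.
Migrate must be done before Test — holds.
Sync is restricted to week 5 through week 6 — holds.
Review is due by week 6 — violated.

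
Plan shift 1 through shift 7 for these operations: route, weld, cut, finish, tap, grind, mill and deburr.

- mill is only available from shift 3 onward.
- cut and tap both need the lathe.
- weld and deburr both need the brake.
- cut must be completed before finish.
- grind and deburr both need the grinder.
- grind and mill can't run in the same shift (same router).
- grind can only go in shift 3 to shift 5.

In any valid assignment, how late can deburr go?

deburr at shift 7 is achievable: cut -> shift 1; grind -> shift 3; route -> shift 1; deburr -> shift 7; finish -> shift 2; mill -> shift 4; weld -> shift 1; tap -> shift 2.

shift 7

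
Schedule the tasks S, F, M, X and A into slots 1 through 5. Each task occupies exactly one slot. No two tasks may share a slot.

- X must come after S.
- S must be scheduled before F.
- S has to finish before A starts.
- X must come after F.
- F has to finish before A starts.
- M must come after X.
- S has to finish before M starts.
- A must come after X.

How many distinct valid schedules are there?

Enumerating: X in 3, M in 5, A in 4, S in 1, F in 2 | A in 5; S in 1; M in 4; F in 2; X in 3.

2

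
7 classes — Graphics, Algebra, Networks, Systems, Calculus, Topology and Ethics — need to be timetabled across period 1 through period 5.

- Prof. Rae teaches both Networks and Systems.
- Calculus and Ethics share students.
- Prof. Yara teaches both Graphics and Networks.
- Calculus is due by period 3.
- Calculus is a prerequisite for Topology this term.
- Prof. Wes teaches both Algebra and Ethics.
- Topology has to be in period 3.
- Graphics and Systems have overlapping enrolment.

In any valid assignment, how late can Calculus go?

period 2

Calculus's own window allows nothing later than period 3; downstream work caps Calculus at period 2.
Calculus at period 2 is achievable: Topology=period 3, Ethics=period 3, Systems=period 3, Graphics=period 1, Calculus=period 2, Networks=period 2, Algebra=period 1.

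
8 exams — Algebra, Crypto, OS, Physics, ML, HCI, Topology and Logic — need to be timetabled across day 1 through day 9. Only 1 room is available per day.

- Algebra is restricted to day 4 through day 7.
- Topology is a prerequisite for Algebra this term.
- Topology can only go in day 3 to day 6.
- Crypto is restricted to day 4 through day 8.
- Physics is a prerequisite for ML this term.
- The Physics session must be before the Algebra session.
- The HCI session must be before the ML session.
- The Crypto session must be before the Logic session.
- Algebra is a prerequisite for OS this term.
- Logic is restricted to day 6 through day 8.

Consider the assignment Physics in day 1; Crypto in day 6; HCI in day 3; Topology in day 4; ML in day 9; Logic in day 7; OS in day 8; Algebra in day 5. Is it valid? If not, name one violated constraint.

Logic is restricted to day 6 through day 8 — holds.
Algebra is a prerequisite for OS this term — holds.
Crypto is restricted to day 4 through day 8 — holds.
Topology is a prerequisite for Algebra this term — holds.
Physics is a prerequisite for ML this term — holds.
The HCI session must be before the ML session — holds.
Topology can only go in day 3 to day 6 — holds.
Only 1 room is available per day — holds.
The Crypto session must be before the Logic session — holds.
The Physics session must be before the Algebra session — holds.
Algebra is restricted to day 4 through day 7 — holds.

Valid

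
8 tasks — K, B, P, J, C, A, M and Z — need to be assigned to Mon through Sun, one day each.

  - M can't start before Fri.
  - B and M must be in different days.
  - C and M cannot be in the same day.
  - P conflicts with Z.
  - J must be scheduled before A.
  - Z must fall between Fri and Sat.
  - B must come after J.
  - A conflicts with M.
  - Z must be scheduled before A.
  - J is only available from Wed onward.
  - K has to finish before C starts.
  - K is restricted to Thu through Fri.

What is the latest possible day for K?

Fri

K is available from Thu; K's own window allows nothing later than Fri.
K at Fri is achievable: B -> Thu; P -> Mon; Z -> Fri; K -> Fri; C -> Sat; J -> Wed; A -> Sat; M -> Fri.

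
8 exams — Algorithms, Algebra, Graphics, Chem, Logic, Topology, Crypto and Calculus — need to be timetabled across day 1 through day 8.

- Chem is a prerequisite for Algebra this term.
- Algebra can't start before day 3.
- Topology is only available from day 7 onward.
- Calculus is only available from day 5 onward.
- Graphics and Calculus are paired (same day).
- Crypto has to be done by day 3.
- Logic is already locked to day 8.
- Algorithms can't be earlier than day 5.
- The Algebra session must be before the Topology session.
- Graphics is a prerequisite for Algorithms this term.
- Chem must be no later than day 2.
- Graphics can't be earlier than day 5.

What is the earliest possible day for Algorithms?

day 6

Algorithms is available from day 5; precedence pushes Algorithms to at least day 6.
Algorithms at day 6 is achievable: Algebra -> day 3, Chem -> day 1, Algorithms -> day 6, Calculus -> day 5, Graphics -> day 5, Logic -> day 8, Crypto -> day 1, Topology -> day 7.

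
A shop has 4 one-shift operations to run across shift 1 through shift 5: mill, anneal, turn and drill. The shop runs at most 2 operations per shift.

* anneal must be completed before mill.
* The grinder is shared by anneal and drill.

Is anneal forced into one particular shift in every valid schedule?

anneal can be shift 1 (e.g. anneal in shift 1; drill in shift 2; mill in shift 2; turn in shift 1) or shift 2 (e.g. drill in shift 1; anneal in shift 2; mill in shift 3; turn in shift 1).

No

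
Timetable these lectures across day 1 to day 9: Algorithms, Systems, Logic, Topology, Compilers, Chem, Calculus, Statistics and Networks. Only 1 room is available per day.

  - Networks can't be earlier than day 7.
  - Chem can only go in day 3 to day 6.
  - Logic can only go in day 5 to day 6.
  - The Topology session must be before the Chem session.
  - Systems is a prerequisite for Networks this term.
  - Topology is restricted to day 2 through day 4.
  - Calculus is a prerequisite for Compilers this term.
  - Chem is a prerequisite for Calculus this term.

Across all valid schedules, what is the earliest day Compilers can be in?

Precedence pushes Compilers to at least day 5.
Compilers at day 5 is achievable: Systems -> day 1; Chem -> day 3; Algorithms -> day 8; Topology -> day 2; Calculus -> day 4; Networks -> day 7; Statistics -> day 9; Logic -> day 6; Compilers -> day 5.

day 5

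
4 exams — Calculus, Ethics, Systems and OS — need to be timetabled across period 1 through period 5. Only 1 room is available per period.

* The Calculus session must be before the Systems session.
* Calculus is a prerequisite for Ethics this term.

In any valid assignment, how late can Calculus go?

period 3

Downstream work caps Calculus at period 4.
Calculus at period 3 is achievable: Calculus in period 3; OS in period 1; Ethics in period 4; Systems in period 5.
Nothing later works — the capacity limit rule out every period after period 3.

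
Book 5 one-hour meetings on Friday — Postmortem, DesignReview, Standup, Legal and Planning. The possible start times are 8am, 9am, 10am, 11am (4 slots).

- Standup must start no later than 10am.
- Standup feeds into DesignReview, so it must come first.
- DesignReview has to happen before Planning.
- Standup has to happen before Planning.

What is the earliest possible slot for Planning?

Precedence pushes Planning to at least 10am.
Planning at 10am is achievable: Planning -> 10am, Legal -> 8am, DesignReview -> 9am, Standup -> 8am, Postmortem -> 8am.

10am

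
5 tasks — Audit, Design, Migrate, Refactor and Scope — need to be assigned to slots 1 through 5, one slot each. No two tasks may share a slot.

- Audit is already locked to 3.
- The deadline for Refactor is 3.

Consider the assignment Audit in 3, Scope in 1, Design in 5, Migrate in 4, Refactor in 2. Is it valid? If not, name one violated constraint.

Valid

The deadline for Refactor is 3 — holds.
Audit is already locked to 3 — holds.
No two tasks may share a slot — holds.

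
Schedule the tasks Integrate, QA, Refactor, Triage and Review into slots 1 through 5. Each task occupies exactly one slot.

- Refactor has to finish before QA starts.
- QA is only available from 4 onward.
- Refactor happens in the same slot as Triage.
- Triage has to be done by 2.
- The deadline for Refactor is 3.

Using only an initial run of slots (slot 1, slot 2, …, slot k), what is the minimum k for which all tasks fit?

4

The precedence chain requires at least 2 distinct slots.
QA can't be placed before 4, so the schedule must run through at least slot 4.
4 works (last occupied slot: 4): for example QA in 4, Triage in 1, Refactor in 1, Integrate in 1, Review in 1.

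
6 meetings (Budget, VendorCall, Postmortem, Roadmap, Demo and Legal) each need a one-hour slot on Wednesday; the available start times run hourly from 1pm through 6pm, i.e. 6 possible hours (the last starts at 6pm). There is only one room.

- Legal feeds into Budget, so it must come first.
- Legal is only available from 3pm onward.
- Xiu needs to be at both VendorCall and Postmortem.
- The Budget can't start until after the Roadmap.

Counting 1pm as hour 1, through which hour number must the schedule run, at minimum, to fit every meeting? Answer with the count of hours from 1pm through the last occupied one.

6

The precedence chain requires at least 2 distinct hours.
With at most 1 per hour and 6 meetings, at least 6 hours are needed.
Propagating the time windows through the other constraints, Budget can't land before 4pm — that is hour 4 counting from 1pm — so the schedule must run through at least 4 hours.
6 works (last occupied hour: 6pm): for example Roadmap=1pm, Legal=3pm, Postmortem=5pm, Budget=4pm, Demo=6pm, VendorCall=2pm.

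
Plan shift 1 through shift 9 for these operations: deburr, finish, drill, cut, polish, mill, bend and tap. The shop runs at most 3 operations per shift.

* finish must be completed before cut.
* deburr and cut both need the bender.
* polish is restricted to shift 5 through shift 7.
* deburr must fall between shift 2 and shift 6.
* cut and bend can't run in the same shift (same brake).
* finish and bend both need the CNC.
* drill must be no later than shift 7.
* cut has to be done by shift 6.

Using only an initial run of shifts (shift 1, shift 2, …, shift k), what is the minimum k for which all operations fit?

5 shifts

The precedence chain requires at least 2 distinct shifts.
With at most 3 per shift and 8 operations, at least 3 shifts are needed.
polish can't be placed before shift 5, so the schedule must run through at least shift 5.
5 works (last occupied shift: shift 5): for example drill in shift 1, cut in shift 3, mill in shift 1, bend in shift 2, deburr in shift 2, finish in shift 1, polish in shift 5, tap in shift 2.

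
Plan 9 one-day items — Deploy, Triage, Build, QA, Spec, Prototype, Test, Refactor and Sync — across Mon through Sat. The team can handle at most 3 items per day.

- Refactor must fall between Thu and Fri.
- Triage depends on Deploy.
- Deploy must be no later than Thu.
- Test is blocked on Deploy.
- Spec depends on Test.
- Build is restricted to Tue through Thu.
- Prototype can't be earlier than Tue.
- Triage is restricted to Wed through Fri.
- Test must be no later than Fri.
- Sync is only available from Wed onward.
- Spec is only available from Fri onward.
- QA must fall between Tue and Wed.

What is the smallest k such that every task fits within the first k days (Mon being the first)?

5

The precedence chain requires at least 3 distinct days.
With at most 3 per day and 9 tasks, at least 3 days are needed.
Spec can't be placed before Fri — that is day 5 counting from Mon — so the schedule must run through at least 5 days.
5 works (last occupied day: Fri): for example Refactor=Thu, QA=Tue, Build=Tue, Deploy=Mon, Triage=Wed, Sync=Wed, Spec=Fri, Test=Wed, Prototype=Tue.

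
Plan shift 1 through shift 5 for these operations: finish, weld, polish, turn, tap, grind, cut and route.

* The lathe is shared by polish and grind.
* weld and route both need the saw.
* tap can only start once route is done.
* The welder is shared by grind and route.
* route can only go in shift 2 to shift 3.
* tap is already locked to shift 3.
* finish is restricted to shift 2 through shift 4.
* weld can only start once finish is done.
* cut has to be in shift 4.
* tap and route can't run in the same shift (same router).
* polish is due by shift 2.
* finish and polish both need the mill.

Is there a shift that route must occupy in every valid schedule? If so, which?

route's window is shift 2–shift 3.
tap is fixed at shift 3, and route can't share a shift with tap.
So route must be shift 2.

shift 2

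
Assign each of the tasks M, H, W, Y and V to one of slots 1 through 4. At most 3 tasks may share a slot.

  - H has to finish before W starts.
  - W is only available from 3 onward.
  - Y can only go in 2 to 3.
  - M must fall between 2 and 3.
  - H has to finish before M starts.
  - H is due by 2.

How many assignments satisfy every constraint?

46

Splitting on M: it can be 2 (16), 3 (30). Listing each branch's schedules as (H, W, Y, V):
M=2: (1,3,2,1) (1,3,2,2) (1,3,2,3) (1,3,2,4) (1,3,3,1) (1,3,3,2) (1,3,3,3) (1,3,3,4) (1,4,2,1) (1,4,2,2) (1,4,2,3) (1,4,2,4) (1,4,3,1) (1,4,3,2) (1,4,3,3) (1,4,3,4) — 16.
M=3: (1,3,2,1) (1,3,2,2) (1,3,2,3) (1,3,2,4) (1,3,3,1) (1,3,3,2) (1,3,3,4) (1,4,2,1) (1,4,2,2) (1,4,2,3) (1,4,2,4) (1,4,3,1) (1,4,3,2) (1,4,3,3) (1,4,3,4) (2,3,2,1) (2,3,2,2) (2,3,2,3) (2,3,2,4) (2,3,3,1) (2,3,3,2) (2,3,3,4) (2,4,2,1) (2,4,2,2) (2,4,2,3) (2,4,2,4) (2,4,3,1) (2,4,3,2) (2,4,3,3) (2,4,3,4) — 30.
Summing: 16 + 30 = 46.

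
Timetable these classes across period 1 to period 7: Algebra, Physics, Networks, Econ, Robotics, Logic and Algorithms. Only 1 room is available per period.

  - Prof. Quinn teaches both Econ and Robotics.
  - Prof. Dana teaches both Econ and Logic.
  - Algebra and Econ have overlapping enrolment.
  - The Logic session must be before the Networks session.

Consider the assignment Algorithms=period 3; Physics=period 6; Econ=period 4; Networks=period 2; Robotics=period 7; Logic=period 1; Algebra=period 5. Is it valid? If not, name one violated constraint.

The Logic session must be before the Networks session — holds.
Only 1 room is available per period — holds.
Prof. Quinn teaches both Econ and Robotics — holds.
Algebra and Econ have overlapping enrolment — holds.
Prof. Dana teaches both Econ and Logic — holds.

Yes, all constraints hold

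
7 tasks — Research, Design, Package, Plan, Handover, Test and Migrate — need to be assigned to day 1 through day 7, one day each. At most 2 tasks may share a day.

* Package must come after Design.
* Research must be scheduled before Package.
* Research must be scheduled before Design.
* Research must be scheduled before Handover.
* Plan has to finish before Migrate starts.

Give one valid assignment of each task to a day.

Migrate -> day 3, Package -> day 3, Test -> day 4, Plan -> day 1, Research -> day 1, Design -> day 2, Handover -> day 2

Checking: Research(day 1) before Design(day 2); Design(day 2) before Package(day 3); Plan(day 1) before Migrate(day 3); Research(day 1) before Handover(day 2); Research(day 1) before Package(day 3); max 2 per day (cap 2).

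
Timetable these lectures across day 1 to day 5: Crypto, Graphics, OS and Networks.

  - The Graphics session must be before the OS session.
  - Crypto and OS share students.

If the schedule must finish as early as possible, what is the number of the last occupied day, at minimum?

The precedence chain requires at least 2 distinct days.
2 works (last occupied day: day 2): for example Networks -> day 1, Graphics -> day 1, OS -> day 2, Crypto -> day 1.

2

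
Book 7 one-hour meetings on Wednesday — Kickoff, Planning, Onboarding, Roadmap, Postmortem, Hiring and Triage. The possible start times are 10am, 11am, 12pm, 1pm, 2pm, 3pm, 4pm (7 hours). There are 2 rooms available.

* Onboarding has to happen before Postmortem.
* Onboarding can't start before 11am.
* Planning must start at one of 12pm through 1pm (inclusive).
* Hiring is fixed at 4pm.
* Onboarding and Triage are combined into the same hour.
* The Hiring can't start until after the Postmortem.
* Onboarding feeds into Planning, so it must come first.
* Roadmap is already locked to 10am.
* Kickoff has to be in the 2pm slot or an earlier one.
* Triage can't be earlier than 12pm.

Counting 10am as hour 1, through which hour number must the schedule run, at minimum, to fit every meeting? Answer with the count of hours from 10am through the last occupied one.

The precedence chain requires at least 3 distinct hours.
With at most 2 per hour and 7 meetings, at least 4 hours are needed.
Hiring can't be placed before 4pm — that is hour 7 counting from 10am — so the schedule must run through at least 7 hours.
7 works (last occupied hour: 4pm): for example Hiring=4pm, Kickoff=10am, Planning=1pm, Postmortem=1pm, Onboarding=12pm, Triage=12pm, Roadmap=10am.

7 hours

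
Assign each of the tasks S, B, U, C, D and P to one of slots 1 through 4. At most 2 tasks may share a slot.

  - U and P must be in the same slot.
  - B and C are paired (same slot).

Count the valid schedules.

48

Splitting on S: it can be 1 (12), 2 (12), 3 (12), 4 (12). Listing each branch's schedules as (B, U, C, D, P):
S=1: (2,3,2,1,3) (2,3,2,4,3) (2,4,2,1,4) (2,4,2,3,4) (3,2,3,1,2) (3,2,3,4,2) (3,4,3,1,4) (3,4,3,2,4) (4,2,4,1,2) (4,2,4,3,2) (4,3,4,1,3) (4,3,4,2,3) — 12.
S=2: (1,3,1,2,3) (1,3,1,4,3) (1,4,1,2,4) (1,4,1,3,4) (3,1,3,2,1) (3,1,3,4,1) (3,4,3,1,4) (3,4,3,2,4) (4,1,4,2,1) (4,1,4,3,1) (4,3,4,1,3) (4,3,4,2,3) — 12.
S=3: (1,2,1,3,2) (1,2,1,4,2) (1,4,1,2,4) (1,4,1,3,4) (2,1,2,3,1) (2,1,2,4,1) (2,4,2,1,4) (2,4,2,3,4) (4,1,4,2,1) (4,1,4,3,1) (4,2,4,1,2) (4,2,4,3,2) — 12.
S=4: (1,2,1,3,2) (1,2,1,4,2) (1,3,1,2,3) (1,3,1,4,3) (2,1,2,3,1) (2,1,2,4,1) (2,3,2,1,3) (2,3,2,4,3) (3,1,3,2,1) (3,1,3,4,1) (3,2,3,1,2) (3,2,3,4,2) — 12.
Summing: 12 + 12 + 12 + 12 = 48.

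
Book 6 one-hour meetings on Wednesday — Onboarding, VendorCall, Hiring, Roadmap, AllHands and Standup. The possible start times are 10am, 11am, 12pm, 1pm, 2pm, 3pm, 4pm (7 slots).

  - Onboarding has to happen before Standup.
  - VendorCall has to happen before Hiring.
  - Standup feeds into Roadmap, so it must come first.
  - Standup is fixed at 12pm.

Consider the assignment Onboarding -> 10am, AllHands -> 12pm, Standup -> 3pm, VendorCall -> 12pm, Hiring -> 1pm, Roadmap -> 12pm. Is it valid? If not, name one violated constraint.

VendorCall has to happen before Hiring — holds.
Onboarding has to happen before Standup — holds.
Standup feeds into Roadmap, so it must come first — violated.
Standup is fixed at 12pm — violated.

Invalid. Standup feeds into Roadmap, so it must come first.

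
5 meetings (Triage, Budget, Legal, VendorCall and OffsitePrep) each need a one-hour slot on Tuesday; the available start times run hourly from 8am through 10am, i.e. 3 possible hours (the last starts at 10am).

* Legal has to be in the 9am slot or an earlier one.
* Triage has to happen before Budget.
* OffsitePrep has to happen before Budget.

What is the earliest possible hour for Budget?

9am

Precedence pushes Budget to at least 9am.
Budget at 9am is achievable: Legal in 8am; Triage in 8am; Budget in 9am; OffsitePrep in 8am; VendorCall in 8am.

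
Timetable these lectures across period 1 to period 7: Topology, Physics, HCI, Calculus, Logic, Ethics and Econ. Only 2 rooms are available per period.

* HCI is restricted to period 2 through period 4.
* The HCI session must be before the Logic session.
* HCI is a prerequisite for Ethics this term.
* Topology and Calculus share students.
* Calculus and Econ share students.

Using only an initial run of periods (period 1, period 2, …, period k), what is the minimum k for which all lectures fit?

4

The precedence chain requires at least 2 distinct periods.
With at most 2 per period and 7 lectures, at least 4 periods are needed.
Propagating the time windows through the other constraints, Logic can't land before period 3, so the schedule must run through at least period 3.
4 works (last occupied period: period 4): for example Physics=period 1, Econ=period 4, Topology=period 1, HCI=period 2, Ethics=period 3, Logic=period 3, Calculus=period 2.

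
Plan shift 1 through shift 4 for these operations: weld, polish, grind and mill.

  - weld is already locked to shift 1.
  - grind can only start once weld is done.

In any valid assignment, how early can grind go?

shift 2

Precedence pushes grind to at least shift 2.
grind at shift 2 is achievable: grind=shift 2; mill=shift 1; weld=shift 1; polish=shift 1.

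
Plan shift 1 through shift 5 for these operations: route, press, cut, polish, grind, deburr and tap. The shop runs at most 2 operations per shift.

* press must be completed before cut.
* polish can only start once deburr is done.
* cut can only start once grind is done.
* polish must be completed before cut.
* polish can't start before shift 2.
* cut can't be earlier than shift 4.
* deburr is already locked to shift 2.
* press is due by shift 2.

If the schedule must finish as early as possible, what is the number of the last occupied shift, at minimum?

4

The precedence chain requires at least 3 distinct shifts.
With at most 2 per shift and 7 operations, at least 4 shifts are needed.
cut can't be placed before shift 4, so the schedule must run through at least shift 4.
4 works (last occupied shift: shift 4): for example polish=shift 3, deburr=shift 2, grind=shift 1, cut=shift 4, tap=shift 3, route=shift 2, press=shift 1.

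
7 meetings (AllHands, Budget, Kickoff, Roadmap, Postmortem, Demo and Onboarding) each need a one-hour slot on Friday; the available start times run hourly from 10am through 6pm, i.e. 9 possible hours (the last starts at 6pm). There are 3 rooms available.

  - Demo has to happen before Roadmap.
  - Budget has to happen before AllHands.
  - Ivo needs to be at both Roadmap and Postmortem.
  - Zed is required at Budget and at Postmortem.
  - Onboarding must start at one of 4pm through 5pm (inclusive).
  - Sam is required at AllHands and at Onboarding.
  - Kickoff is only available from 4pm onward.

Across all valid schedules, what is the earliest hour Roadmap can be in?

11am

Precedence pushes Roadmap to at least 11am.
Roadmap at 11am is achievable: Roadmap -> 11am; Budget -> 10am; AllHands -> 11am; Kickoff -> 4pm; Postmortem -> 12pm; Demo -> 10am; Onboarding -> 4pm.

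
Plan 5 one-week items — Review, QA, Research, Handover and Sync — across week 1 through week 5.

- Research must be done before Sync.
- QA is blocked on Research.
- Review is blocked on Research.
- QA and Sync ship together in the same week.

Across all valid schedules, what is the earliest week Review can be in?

week 2

Precedence pushes Review to at least week 2.
Review at week 2 is achievable: Review -> week 2; QA -> week 2; Sync -> week 2; Research -> week 1; Handover -> week 1.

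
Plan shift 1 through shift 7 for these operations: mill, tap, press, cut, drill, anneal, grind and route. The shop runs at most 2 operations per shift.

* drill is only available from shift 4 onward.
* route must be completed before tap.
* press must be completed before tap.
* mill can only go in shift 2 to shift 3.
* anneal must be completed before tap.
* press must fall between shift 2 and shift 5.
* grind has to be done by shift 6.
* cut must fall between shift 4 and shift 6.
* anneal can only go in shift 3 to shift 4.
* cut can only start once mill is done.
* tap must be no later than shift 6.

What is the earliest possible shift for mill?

Mill is available from shift 2; mill's own window allows nothing later than shift 3.
mill at shift 2 is achievable: anneal in shift 3; mill in shift 2; grind in shift 1; route in shift 1; press in shift 2; tap in shift 5; cut in shift 4; drill in shift 4.

shift 2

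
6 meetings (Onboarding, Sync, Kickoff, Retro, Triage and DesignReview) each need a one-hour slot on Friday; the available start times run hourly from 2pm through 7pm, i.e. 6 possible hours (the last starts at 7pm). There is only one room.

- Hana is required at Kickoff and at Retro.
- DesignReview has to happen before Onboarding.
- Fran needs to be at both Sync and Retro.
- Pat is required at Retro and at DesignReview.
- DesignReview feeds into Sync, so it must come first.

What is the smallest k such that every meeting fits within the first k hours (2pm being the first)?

The precedence chain requires at least 2 distinct hours.
With at most 1 per hour and 6 meetings, at least 6 hours are needed.
6 works (last occupied hour: 7pm): for example DesignReview -> 2pm, Onboarding -> 3pm, Sync -> 4pm, Kickoff -> 5pm, Retro -> 6pm, Triage -> 7pm.

6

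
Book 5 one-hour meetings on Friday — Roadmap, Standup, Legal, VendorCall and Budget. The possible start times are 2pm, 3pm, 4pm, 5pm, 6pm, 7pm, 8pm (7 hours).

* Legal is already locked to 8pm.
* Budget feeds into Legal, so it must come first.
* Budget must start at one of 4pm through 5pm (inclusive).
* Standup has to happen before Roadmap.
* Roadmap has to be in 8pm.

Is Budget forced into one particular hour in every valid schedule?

No

Budget can be 4pm (e.g. Budget -> 4pm; Legal -> 8pm; Standup -> 2pm; VendorCall -> 2pm; Roadmap -> 8pm) or 5pm (e.g. Standup -> 2pm, VendorCall -> 2pm, Roadmap -> 8pm, Legal -> 8pm, Budget -> 5pm).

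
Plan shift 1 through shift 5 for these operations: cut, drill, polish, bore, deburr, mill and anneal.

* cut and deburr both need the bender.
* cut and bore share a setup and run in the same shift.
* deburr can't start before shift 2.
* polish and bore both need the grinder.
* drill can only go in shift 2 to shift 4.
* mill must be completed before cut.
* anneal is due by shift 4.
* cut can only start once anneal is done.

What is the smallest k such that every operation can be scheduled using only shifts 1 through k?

The precedence chain requires at least 2 distinct shifts.
Could 2 shifts be enough, i.e. nothing placed later than shift 2? No: deburr's window within 2 shifts is {shift 2}; anneal's window within 2 shifts is {shift 1, shift 2}; cut must come after anneal (at shift 1 or later) → {shift 2}; deburr can't share with cut (shift 2) → nothing is left.
So 2 shifts is not enough.
3 works (last occupied shift: shift 3): for example bore -> shift 3; drill -> shift 2; deburr -> shift 2; anneal -> shift 1; mill -> shift 1; polish -> shift 1; cut -> shift 3.

3 shifts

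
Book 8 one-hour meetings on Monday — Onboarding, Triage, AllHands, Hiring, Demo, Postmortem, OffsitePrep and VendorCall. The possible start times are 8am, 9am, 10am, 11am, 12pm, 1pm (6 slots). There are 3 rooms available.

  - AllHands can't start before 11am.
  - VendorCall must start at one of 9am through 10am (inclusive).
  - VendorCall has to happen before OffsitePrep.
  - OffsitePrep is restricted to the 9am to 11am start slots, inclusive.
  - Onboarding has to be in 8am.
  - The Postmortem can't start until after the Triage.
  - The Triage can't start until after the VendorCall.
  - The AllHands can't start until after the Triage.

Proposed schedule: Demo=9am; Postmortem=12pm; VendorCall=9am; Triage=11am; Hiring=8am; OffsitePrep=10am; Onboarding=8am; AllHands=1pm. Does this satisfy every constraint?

Valid

VendorCall must start at one of 9am through 10am (inclusive) — holds.
The AllHands can't start until after the Triage — holds.
OffsitePrep is restricted to the 9am to 11am start slots, inclusive — holds.
The Triage can't start until after the VendorCall — holds.
AllHands can't start before 11am — holds.
VendorCall has to happen before OffsitePrep — holds.
Onboarding has to be in 8am — holds.
There are 3 rooms available — holds.
The Postmortem can't start until after the Triage — holds.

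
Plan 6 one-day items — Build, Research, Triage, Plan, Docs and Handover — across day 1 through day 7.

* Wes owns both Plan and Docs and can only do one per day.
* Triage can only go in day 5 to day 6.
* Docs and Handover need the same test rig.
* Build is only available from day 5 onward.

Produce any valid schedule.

Handover=day 1, Triage=day 5, Plan=day 1, Build=day 5, Docs=day 2, Research=day 1

Checking: Plan(day 1) != Docs(day 2); Docs(day 2) != Handover(day 1); Triage=day 5 in [day 5,day 6]; Build=day 5 in [day 5,day 7].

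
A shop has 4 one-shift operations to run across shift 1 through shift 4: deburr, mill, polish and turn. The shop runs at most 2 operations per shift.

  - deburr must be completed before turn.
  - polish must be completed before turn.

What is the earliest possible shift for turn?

Precedence pushes turn to at least shift 2.
turn at shift 2 is achievable: turn in shift 2, mill in shift 2, deburr in shift 1, polish in shift 1.

shift 2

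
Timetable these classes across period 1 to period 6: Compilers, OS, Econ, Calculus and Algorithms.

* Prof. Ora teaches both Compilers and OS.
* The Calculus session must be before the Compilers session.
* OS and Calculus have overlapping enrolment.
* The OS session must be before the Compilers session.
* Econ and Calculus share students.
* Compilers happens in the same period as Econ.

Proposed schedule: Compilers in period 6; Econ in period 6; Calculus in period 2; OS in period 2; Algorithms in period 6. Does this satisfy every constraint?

Invalid. OS and Calculus have overlapping enrolment.

Compilers happens in the same period as Econ — holds.
OS and Calculus have overlapping enrolment — violated.
Prof. Ora teaches both Compilers and OS — holds.
The Calculus session must be before the Compilers session — holds.
Econ and Calculus share students — holds.
The OS session must be before the Compilers session — holds.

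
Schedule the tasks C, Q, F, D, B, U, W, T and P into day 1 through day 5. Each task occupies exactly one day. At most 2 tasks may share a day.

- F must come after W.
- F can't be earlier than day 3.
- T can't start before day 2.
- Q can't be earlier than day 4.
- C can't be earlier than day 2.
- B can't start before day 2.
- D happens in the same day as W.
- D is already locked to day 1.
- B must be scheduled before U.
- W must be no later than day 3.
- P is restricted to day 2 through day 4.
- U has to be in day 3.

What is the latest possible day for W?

day 1

W's own window allows nothing later than day 3; W must be in the same day as D, which can't be after day 1, so W is at most day 1.
W at day 1 is achievable: T -> day 5, Q -> day 4, U -> day 3, P -> day 2, C -> day 4, B -> day 2, W -> day 1, F -> day 3, D -> day 1.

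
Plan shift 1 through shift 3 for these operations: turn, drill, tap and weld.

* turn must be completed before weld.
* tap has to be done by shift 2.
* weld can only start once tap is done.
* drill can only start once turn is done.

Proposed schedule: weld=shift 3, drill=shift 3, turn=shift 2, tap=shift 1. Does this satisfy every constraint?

tap has to be done by shift 2 — holds.
drill can only start once turn is done — holds.
weld can only start once tap is done — holds.
turn must be completed before weld — holds.

Yes, all constraints hold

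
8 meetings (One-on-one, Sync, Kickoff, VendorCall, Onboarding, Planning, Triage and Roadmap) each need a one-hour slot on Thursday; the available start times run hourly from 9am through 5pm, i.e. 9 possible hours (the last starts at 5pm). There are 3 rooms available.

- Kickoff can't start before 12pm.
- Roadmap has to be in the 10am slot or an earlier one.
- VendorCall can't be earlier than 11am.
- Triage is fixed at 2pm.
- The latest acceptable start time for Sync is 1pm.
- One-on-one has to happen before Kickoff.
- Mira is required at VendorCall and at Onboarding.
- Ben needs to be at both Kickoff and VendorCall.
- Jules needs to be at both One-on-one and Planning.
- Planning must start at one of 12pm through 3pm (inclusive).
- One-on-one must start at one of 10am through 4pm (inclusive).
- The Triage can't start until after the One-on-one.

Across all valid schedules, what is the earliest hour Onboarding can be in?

Onboarding at 9am is achievable: Sync=9am; Kickoff=12pm; Roadmap=9am; VendorCall=11am; Triage=2pm; Planning=12pm; One-on-one=10am; Onboarding=9am.

9am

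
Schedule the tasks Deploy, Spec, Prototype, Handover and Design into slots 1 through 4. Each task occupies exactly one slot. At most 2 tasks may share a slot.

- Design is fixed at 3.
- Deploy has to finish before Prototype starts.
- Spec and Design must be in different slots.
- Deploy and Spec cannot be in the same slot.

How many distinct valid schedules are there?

41

Splitting on Deploy: it can be 1 (20), 2 (13), 3 (8). Listing each branch's schedules as (Spec, Prototype, Handover, Design):
Deploy=1: (2,2,1,3) (2,2,3,3) (2,2,4,3) (2,3,1,3) (2,3,2,3) (2,3,4,3) (2,4,1,3) (2,4,2,3) (2,4,3,3) (2,4,4,3) (4,2,1,3) (4,2,2,3) (4,2,3,3) (4,2,4,3) (4,3,1,3) (4,3,2,3) (4,3,4,3) (4,4,1,3) (4,4,2,3) (4,4,3,3) — 20.
Deploy=2: (1,3,1,3) (1,3,2,3) (1,3,4,3) (1,4,1,3) (1,4,2,3) (1,4,3,3) (1,4,4,3) (4,3,1,3) (4,3,2,3) (4,3,4,3) (4,4,1,3) (4,4,2,3) (4,4,3,3) — 13.
Deploy=3: (1,4,1,3) (1,4,2,3) (1,4,4,3) (2,4,1,3) (2,4,2,3) (2,4,4,3) (4,4,1,3) (4,4,2,3) — 8.
Summing: 20 + 13 + 8 = 41.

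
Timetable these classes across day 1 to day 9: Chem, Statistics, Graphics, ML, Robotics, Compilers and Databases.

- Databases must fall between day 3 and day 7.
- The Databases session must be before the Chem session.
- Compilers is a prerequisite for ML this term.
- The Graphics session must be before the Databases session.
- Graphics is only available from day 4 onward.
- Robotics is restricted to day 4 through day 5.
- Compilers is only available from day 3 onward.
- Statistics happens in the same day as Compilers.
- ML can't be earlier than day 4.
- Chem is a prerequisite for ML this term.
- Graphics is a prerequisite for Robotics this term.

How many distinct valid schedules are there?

Splitting on Chem: it can be day 6 (15), day 7 (22), day 8 (18). Listing each branch's schedules as (Statistics, Graphics, ML, Robotics, Compilers, Databases) by day number:
Chem=day 6: (3,4,7,5,3,5) (3,4,8,5,3,5) (3,4,9,5,3,5) (4,4,7,5,4,5) (4,4,8,5,4,5) (4,4,9,5,4,5) (5,4,7,5,5,5) (5,4,8,5,5,5) (5,4,9,5,5,5) (6,4,7,5,6,5) (6,4,8,5,6,5) (6,4,9,5,6,5) (7,4,8,5,7,5) (7,4,9,5,7,5) (8,4,9,5,8,5) — 15.
Chem=day 7: (3,4,8,5,3,5) (3,4,8,5,3,6) (3,4,9,5,3,5) (3,4,9,5,3,6) (4,4,8,5,4,5) (4,4,8,5,4,6) (4,4,9,5,4,5) (4,4,9,5,4,6) (5,4,8,5,5,5) (5,4,8,5,5,6) (5,4,9,5,5,5) (5,4,9,5,5,6) (6,4,8,5,6,5) (6,4,8,5,6,6) (6,4,9,5,6,5) (6,4,9,5,6,6) (7,4,8,5,7,5) (7,4,8,5,7,6) (7,4,9,5,7,5) (7,4,9,5,7,6) (8,4,9,5,8,5) (8,4,9,5,8,6) — 22.
Chem=day 8: (3,4,9,5,3,5) (3,4,9,5,3,6) (3,4,9,5,3,7) (4,4,9,5,4,5) (4,4,9,5,4,6) (4,4,9,5,4,7) (5,4,9,5,5,5) (5,4,9,5,5,6) (5,4,9,5,5,7) (6,4,9,5,6,5) (6,4,9,5,6,6) (6,4,9,5,6,7) (7,4,9,5,7,5) (7,4,9,5,7,6) (7,4,9,5,7,7) (8,4,9,5,8,5) (8,4,9,5,8,6) (8,4,9,5,8,7) — 18.
Summing: 15 + 22 + 18 = 55.

55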